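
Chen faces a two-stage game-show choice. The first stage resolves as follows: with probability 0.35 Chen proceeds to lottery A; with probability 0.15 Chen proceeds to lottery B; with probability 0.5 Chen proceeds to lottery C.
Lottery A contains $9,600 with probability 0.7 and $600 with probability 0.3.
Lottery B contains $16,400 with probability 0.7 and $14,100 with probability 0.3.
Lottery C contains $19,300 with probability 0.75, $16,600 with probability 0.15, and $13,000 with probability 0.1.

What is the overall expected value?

$13,904

EV(A) = 0.7 × 9600 + 0.3 × 600 = 6720 + 180 = 6900
EV(B) = 0.7 × 16400 + 0.3 × 14100 = 11480 + 4230 = 15710
EV(C) = 0.75 × 19300 + 0.15 × 16600 + 0.1 × 13000 = 14475 + 2490 + 1300 = 18265
Overall = 0.35 × 6900 + 0.15 × 15710 + 0.5 × 18265 = 2415 + 2356.5 + 9132.5 = 13904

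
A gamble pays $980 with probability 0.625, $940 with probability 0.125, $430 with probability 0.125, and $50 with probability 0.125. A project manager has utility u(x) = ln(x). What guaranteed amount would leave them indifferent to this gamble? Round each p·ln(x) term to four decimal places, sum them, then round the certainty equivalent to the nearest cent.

$606.32

E[u] = 0.625·ln(980) + 0.125·ln(940) + 0.125·ln(430) + 0.125·ln(50) = 4.3047 + 0.8557 + 0.7580 + 0.4890 = 6.4074
CE = e^6.4074 ≈ 606.32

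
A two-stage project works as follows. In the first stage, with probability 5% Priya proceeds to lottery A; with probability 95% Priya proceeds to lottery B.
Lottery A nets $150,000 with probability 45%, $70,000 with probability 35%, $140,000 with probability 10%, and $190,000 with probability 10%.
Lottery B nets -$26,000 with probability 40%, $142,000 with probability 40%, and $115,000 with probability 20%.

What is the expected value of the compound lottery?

$72,180

EV(A) = 0.45 × 150000 + 0.35 × 70000 + 0.1 × 140000 + 0.1 × 190000 = 67500 + 24500 + 14000 + 19000 = 125000
EV(B) = 0.4 × (-26000) + 0.4 × 142000 + 0.2 × 115000 = -10400 + 56800 + 23000 = 69400
Overall = 0.05 × 125000 + 0.95 × 69400 = 6250 + 65930 = 72180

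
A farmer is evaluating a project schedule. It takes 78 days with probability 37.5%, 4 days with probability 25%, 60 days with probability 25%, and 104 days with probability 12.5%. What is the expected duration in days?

EV = 0.375 × 78 + 0.25 × 4 + 0.25 × 60 + 0.125 × 104 = 29.25 + 1 + 15 + 13 = 58.25

58.25 days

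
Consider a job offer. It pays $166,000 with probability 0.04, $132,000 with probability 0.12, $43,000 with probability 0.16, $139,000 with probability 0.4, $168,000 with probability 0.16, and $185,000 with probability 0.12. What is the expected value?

EV = 0.04 × 166000 + 0.12 × 132000 + 0.16 × 43000 + 0.4 × 139000 + 0.16 × 168000 + 0.12 × 185000 = 6640 + 15840 + 6880 + 55600 + 26880 + 22200 = 134040

$134,040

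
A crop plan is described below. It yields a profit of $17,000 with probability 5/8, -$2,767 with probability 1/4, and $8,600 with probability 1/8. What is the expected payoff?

EV = 5/8 × 17000 + 1/4 × (-2767) + 1/8 × 8600 = 10625 − 691.75 + 1075 = 11008.25

$11,008.25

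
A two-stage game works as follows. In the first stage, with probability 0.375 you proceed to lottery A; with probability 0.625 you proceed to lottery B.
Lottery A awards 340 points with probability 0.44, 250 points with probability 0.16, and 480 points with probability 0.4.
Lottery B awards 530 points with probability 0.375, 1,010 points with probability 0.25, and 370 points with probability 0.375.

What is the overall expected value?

EV(A) = 0.44 × 340 + 0.16 × 250 + 0.4 × 480 = 149.6 + 40 + 192 = 381.6
EV(B) = 0.375 × 530 + 0.25 × 1010 + 0.375 × 370 = 198.75 + 252.5 + 138.75 = 590
Overall = 0.375 × 381.6 + 0.625 × 590 = 143.1 + 368.75 = 511.85

511.85 points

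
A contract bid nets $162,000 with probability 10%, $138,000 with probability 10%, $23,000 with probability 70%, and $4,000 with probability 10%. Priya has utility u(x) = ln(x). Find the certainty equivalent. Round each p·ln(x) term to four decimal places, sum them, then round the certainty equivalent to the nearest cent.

E[u] = 0.1·ln(162000) + 0.1·ln(138000) + 0.7·ln(23000) + 0.1·ln(4000) = 1.1995 + 1.1835 + 7.0303 + 0.8294 = 10.2427
CE = e^10.2427 ≈ 28076.83

$28,076.83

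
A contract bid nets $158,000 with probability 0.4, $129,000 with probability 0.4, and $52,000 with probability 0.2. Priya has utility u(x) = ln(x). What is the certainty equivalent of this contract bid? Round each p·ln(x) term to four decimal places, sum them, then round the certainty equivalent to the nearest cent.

E[u] = 0.4·ln(158000) + 0.4·ln(129000) + 0.2·ln(52000) = 4.7881 + 4.7070 + 2.1718 = 11.6669
CE = e^11.6669 ≈ 116646.12

$116,646.12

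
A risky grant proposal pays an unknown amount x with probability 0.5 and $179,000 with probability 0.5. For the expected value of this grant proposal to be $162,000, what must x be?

x = $145,000

0.5·x + 0.5·179000 = 162000
0.5·x = 162000 − 89500 = 72500
x = 72500 / 0.5 = 145000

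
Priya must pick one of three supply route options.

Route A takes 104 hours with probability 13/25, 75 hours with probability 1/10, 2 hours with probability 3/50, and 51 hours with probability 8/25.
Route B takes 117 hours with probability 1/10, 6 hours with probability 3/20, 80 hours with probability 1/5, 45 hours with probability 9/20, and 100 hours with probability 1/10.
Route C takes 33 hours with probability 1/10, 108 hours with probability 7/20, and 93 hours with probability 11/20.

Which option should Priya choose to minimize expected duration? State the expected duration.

Route B (58.85 hours)

Route A = 13/25 × 104 + 1/10 × 75 + 3/50 × 2 + 8/25 × 51 = 54.08 + 7.5 + 0.12 + 16.32 = 78.02
Route B = 1/10 × 117 + 3/20 × 6 + 1/5 × 80 + 9/20 × 45 + 1/10 × 100 = 11.7 + 0.9 + 16 + 20.25 + 10 = 58.85
Route C = 1/10 × 33 + 7/20 × 108 + 11/20 × 93 = 3.3 + 37.8 + 51.15 = 92.25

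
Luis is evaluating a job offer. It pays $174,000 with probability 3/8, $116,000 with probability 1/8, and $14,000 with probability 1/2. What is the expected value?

EV = 3/8 × 174000 + 1/8 × 116000 + 1/2 × 14000 = 65250 + 14500 + 7000 = 86750

$86,750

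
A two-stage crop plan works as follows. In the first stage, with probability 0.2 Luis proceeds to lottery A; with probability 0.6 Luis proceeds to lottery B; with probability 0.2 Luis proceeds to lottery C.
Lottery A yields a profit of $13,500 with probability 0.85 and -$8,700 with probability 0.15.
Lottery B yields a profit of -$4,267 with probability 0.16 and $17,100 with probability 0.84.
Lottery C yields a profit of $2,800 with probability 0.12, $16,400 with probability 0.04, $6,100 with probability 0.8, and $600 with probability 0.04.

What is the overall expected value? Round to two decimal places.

$11,421.97

EV(A) = 0.85 × 13500 + 0.15 × (-8700) = 11475 − 1305 = 10170
EV(B) = 0.16 × (-4267) + 0.84 × 17100 = -682.72 + 14364 = 13681.28
EV(C) = 0.12 × 2800 + 0.04 × 16400 + 0.8 × 6100 + 0.04 × 600 = 336 + 656 + 4880 + 24 = 5896
Overall = 0.2 × 10170 + 0.6 × 13681.28 + 0.2 × 5896 = 2034 + 8208.768 + 1179.2 = 11421.968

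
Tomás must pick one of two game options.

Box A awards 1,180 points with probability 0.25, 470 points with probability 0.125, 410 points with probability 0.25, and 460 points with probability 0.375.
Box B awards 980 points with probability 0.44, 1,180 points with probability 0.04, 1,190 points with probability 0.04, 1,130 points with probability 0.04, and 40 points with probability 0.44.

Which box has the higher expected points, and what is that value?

Box A = 0.25 × 1180 + 0.125 × 470 + 0.25 × 410 + 0.375 × 460 = 295 + 58.75 + 102.5 + 172.5 = 628.75
Box B = 0.44 × 980 + 0.04 × 1180 + 0.04 × 1190 + 0.04 × 1130 + 0.44 × 40 = 431.2 + 47.2 + 47.6 + 45.2 + 17.6 = 588.8

Box A (628.75 points)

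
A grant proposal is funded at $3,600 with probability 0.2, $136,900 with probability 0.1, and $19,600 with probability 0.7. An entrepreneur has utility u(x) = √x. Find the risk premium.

E[u] = 0.2·√3600 + 0.1·√136900 + 0.7·√19600 = 0.2·60 + 0.1·370 + 0.7·140 = 147
CE = (147)² = 21609
Risk premium = EV − CE = 28130 − 21609 = 6521

$6,521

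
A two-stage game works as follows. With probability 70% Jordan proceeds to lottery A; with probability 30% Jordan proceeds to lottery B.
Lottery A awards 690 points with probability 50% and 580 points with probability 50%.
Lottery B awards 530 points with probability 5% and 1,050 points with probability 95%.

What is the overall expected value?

751.7 points

EV(A) = 0.5 × 690 + 0.5 × 580 = 345 + 290 = 635
EV(B) = 0.05 × 530 + 0.95 × 1050 = 26.5 + 997.5 = 1024
Overall = 0.7 × 635 + 0.3 × 1024 = 444.5 + 307.2 = 751.7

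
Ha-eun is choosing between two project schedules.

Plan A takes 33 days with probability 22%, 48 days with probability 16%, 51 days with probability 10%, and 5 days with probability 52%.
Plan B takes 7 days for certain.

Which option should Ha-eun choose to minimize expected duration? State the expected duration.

Plan A = 0.22 × 33 + 0.16 × 48 + 0.1 × 51 + 0.52 × 5 = 7.26 + 7.68 + 5.1 + 2.6 = 22.64
Plan B: 7 (certain)

Plan B (7 days)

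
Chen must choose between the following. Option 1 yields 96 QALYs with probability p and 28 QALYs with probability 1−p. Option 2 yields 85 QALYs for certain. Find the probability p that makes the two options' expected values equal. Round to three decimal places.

p = 0.838

p·96 + (1−p)·28 = 85
68p + 28 = 85
p = (85 − 28) / 68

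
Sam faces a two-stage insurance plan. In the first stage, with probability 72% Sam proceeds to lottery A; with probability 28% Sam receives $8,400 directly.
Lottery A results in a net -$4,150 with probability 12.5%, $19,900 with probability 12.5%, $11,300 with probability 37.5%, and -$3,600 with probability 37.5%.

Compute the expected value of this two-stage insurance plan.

EV(A) = 0.125 × (-4150) + 0.125 × 19900 + 0.375 × 11300 + 0.375 × (-3600) = -518.75 + 2487.5 + 4237.5 − 1350 = 4856.25
Branch B: 8400 (certain)
Overall = 0.72 × 4856.25 + 0.28 × 8400 = 3496.5 + 2352 = 5848.5

$5,848.50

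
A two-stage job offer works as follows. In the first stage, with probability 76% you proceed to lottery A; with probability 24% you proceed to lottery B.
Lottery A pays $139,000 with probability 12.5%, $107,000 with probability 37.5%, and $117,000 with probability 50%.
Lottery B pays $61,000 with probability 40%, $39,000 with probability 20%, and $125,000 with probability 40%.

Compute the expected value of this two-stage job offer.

$107,888

EV(A) = 0.125 × 139000 + 0.375 × 107000 + 0.5 × 117000 = 17375 + 40125 + 58500 = 116000
EV(B) = 0.4 × 61000 + 0.2 × 39000 + 0.4 × 125000 = 24400 + 7800 + 50000 = 82200
Overall = 0.76 × 116000 + 0.24 × 82200 = 88160 + 19728 = 107888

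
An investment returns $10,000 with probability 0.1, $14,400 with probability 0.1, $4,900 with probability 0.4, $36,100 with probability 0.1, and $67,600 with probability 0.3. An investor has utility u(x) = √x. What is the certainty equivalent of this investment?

$21,609

E[u] = 0.1·√10000 + 0.1·√14400 + 0.4·√4900 + 0.1·√36100 + 0.3·√67600 = 0.1·100 + 0.1·120 + 0.4·70 + 0.1·190 + 0.3·260 = 147
CE = (147)² = 21609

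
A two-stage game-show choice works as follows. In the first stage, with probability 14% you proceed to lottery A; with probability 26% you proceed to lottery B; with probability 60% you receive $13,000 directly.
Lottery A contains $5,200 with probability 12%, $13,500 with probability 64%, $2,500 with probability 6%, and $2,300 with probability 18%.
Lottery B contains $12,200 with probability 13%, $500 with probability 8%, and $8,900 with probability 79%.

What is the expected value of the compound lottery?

EV(A) = 0.12 × 5200 + 0.64 × 13500 + 0.06 × 2500 + 0.18 × 2300 = 624 + 8640 + 150 + 414 = 9828
EV(B) = 0.13 × 12200 + 0.08 × 500 + 0.79 × 8900 = 1586 + 40 + 7031 = 8657
Branch C: 13000 (certain)
Overall = 0.14 × 9828 + 0.26 × 8657 + 0.6 × 13000 = 1375.92 + 2250.82 + 7800 = 11426.74

$11,426.74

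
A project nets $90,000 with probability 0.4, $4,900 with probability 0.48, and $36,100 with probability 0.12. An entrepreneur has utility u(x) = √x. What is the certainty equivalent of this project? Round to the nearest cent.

E[u] = 0.4·√90000 + 0.48·√4900 + 0.12·√36100 = 0.4·300 + 0.48·70 + 0.12·190 = 176.4
CE = (176.4)² = 31116.96

$31,116.96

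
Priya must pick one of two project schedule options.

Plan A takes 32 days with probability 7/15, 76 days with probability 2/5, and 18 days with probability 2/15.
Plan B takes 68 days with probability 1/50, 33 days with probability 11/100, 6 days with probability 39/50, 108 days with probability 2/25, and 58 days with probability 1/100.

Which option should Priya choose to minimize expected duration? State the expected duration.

Plan B (18.89 days)

Plan A = 7/15 × 32 + 2/5 × 76 + 2/15 × 18 = 14.9333 + 30.4 + 2.4 = 47.7333
Plan B = 1/50 × 68 + 11/100 × 33 + 39/50 × 6 + 2/25 × 108 + 1/100 × 58 = 1.36 + 3.63 + 4.68 + 8.64 + 0.58 = 18.89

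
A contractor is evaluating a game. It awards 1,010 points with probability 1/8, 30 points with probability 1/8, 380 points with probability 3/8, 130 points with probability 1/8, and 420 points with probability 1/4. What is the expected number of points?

EV = 1/8 × 1010 + 1/8 × 30 + 3/8 × 380 + 1/8 × 130 + 1/4 × 420 = 126.25 + 3.75 + 142.5 + 16.25 + 105 = 393.75

393.75 points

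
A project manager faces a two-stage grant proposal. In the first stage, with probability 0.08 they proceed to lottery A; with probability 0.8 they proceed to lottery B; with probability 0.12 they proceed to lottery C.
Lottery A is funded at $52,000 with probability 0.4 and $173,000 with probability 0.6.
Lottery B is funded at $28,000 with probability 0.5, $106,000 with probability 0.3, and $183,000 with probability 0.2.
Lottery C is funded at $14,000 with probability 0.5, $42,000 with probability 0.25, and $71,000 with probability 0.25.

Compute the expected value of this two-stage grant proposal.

EV(A) = 0.4 × 52000 + 0.6 × 173000 = 20800 + 103800 = 124600
EV(B) = 0.5 × 28000 + 0.3 × 106000 + 0.2 × 183000 = 14000 + 31800 + 36600 = 82400
EV(C) = 0.5 × 14000 + 0.25 × 42000 + 0.25 × 71000 = 7000 + 10500 + 17750 = 35250
Overall = 0.08 × 124600 + 0.8 × 82400 + 0.12 × 35250 = 9968 + 65920 + 4230 = 80118

$80,118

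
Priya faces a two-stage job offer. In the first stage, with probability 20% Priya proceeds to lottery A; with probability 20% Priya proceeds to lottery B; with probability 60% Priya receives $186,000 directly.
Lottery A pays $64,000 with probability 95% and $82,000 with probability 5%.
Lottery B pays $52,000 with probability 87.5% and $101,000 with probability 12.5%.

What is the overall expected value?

$136,205

EV(A) = 0.95 × 64000 + 0.05 × 82000 = 60800 + 4100 = 64900
EV(B) = 0.875 × 52000 + 0.125 × 101000 = 45500 + 12625 = 58125
Branch C: 186000 (certain)
Overall = 0.2 × 64900 + 0.2 × 58125 + 0.6 × 186000 = 12980 + 11625 + 111600 = 136205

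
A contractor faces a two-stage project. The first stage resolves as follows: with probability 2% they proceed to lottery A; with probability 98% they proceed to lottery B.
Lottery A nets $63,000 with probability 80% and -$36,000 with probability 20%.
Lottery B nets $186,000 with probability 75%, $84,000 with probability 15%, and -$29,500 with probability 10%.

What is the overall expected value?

EV(A) = 0.8 × 63000 + 0.2 × (-36000) = 50400 − 7200 = 43200
EV(B) = 0.75 × 186000 + 0.15 × 84000 + 0.1 × (-29500) = 139500 + 12600 − 2950 = 149150
Overall = 0.02 × 43200 + 0.98 × 149150 = 864 + 146167 = 147031

$147,031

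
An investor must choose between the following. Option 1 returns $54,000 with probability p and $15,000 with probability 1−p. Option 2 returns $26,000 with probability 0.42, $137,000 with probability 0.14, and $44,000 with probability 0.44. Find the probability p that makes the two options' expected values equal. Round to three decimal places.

EV(Option 2) = 0.42 × 26000 + 0.14 × 137000 + 0.44 × 44000 = 10920 + 19180 + 19360 = 49460
p·54000 + (1−p)·15000 = 49460
39000p + 15000 = 49460
p = (49460 − 15000) / 39000

p = 0.884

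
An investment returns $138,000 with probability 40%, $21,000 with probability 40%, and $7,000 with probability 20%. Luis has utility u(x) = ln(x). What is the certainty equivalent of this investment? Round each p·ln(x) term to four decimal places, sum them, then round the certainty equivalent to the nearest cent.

E[u] = 0.4·ln(138000) + 0.4·ln(21000) + 0.2·ln(7000) = 4.7340 + 3.9809 + 1.7707 = 10.4856
CE = e^10.4856 ≈ 35796.31

$35,796.31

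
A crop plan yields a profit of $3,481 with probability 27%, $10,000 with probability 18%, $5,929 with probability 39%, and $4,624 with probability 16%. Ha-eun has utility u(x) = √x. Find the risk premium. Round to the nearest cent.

E[u] = 0.27·√3481 + 0.18·√10000 + 0.39·√5929 + 0.16·√4624 = 0.27·59 + 0.18·100 + 0.39·77 + 0.16·68 = 74.84
CE = (74.84)² = 5601.0256
Risk premium = EV − CE = 5792.02 − 5601.0256 = 190.9944

$190.99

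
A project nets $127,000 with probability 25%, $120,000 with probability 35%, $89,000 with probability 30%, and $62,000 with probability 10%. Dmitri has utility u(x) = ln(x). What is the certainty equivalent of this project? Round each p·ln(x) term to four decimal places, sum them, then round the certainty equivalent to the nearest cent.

$104,161.72

E[u] = 0.25·ln(127000) + 0.35·ln(120000) + 0.3·ln(89000) + 0.1·ln(62000) = 2.9380 + 4.0933 + 3.4189 + 1.1035 = 11.5537
CE = e^11.5537 ≈ 104161.72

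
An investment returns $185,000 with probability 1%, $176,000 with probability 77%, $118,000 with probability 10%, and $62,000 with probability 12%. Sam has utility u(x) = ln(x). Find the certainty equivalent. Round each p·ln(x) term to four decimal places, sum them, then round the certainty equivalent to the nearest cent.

E[u] = 0.01·ln(185000) + 0.77·ln(176000) + 0.1·ln(118000) + 0.12·ln(62000) = 0.1213 + 9.3002 + 1.1678 + 1.3242 = 11.9135
CE = e^11.9135 ≈ 149268.20

$149,268.20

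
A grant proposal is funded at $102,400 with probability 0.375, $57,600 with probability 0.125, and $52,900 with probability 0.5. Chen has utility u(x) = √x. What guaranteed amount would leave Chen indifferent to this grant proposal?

E[u] = 0.375·√102400 + 0.125·√57600 + 0.5·√52900 = 0.375·320 + 0.125·240 + 0.5·230 = 265
CE = (265)² = 70225

$70,225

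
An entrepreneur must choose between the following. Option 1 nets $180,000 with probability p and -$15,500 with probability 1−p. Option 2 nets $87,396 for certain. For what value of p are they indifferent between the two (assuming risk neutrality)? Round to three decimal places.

p·180000 + (1−p)·(-15500) = 87396
195500p − 15500 = 87396
p = (87396 + 15500) / 195500

p = 0.526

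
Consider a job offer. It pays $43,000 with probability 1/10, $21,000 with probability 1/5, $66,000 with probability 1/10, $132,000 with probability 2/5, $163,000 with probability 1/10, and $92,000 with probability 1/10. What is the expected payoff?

EV = 1/10 × 43000 + 1/5 × 21000 + 1/10 × 66000 + 2/5 × 132000 + 1/10 × 163000 + 1/10 × 92000 = 4300 + 4200 + 6600 + 52800 + 16300 + 9200 = 93400

$93,400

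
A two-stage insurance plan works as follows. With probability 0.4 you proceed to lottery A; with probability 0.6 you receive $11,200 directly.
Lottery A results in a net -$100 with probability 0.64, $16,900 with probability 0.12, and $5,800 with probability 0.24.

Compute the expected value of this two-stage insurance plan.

$8,062.40

EV(A) = 0.64 × (-100) + 0.12 × 16900 + 0.24 × 5800 = -64 + 2028 + 1392 = 3356
Branch B: 11200 (certain)
Overall = 0.4 × 3356 + 0.6 × 11200 = 1342.4 + 6720 = 8062.4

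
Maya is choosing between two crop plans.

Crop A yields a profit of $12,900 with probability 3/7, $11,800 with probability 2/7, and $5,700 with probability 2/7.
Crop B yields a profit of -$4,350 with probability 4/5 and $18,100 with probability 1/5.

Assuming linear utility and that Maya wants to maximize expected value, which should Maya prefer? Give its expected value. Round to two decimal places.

Crop A ($10,528.57)

Crop A = 3/7 × 12900 + 2/7 × 11800 + 2/7 × 5700 = 5528.5714 + 3371.4286 + 1628.5714 = 10528.5714
Crop B = 4/5 × (-4350) + 1/5 × 18100 = -3480 + 3620 = 140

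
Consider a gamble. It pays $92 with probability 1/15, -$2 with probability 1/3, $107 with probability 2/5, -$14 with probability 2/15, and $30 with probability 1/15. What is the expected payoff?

$48.40

EV = 1/15 × 92 + 1/3 × (-2) + 2/5 × 107 + 2/15 × (-14) + 1/15 × 30 = 6.1333 − 0.6667 + 42.8 − 1.8667 + 2 = 48.4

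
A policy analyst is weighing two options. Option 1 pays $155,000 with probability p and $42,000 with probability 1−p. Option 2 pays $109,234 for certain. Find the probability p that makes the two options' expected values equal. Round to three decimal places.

p = 0.595

p·155000 + (1−p)·42000 = 109234
113000p + 42000 = 109234
p = (109234 − 42000) / 113000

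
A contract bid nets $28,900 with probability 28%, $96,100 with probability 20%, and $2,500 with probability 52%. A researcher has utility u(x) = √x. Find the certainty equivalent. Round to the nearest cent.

$18,387.36

E[u] = 0.28·√28900 + 0.2·√96100 + 0.52·√2500 = 0.28·170 + 0.2·310 + 0.52·50 = 135.6
CE = (135.6)² = 18387.36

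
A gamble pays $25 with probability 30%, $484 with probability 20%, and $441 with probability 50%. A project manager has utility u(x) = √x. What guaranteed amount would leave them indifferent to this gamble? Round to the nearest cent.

$268.96

E[u] = 0.3·√25 + 0.2·√484 + 0.5·√441 = 0.3·5 + 0.2·22 + 0.5·21 = 16.4
CE = (16.4)² = 268.96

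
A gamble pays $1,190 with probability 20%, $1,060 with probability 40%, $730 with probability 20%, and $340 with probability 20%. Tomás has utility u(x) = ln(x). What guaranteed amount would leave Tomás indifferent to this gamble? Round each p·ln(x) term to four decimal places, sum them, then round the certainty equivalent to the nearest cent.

$801.99

E[u] = 0.2·ln(1190) + 0.4·ln(1060) + 0.2·ln(730) + 0.2·ln(340) = 1.4163 + 2.7864 + 1.3186 + 1.1658 = 6.6871
CE = e^6.6871 ≈ 801.99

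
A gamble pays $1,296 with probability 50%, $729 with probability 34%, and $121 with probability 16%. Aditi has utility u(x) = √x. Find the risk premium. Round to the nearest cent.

$77.70

E[u] = 0.5·√1296 + 0.34·√729 + 0.16·√121 = 0.5·36 + 0.34·27 + 0.16·11 = 28.94
CE = (28.94)² = 837.5236
Risk premium = EV − CE = 915.22 − 837.5236 = 77.6964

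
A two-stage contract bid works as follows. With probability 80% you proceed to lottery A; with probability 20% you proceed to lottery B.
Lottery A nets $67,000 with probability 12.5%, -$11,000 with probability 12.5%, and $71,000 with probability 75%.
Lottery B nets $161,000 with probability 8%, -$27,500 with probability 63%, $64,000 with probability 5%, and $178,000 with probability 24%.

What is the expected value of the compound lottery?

EV(A) = 0.125 × 67000 + 0.125 × (-11000) + 0.75 × 71000 = 8375 − 1375 + 53250 = 60250
EV(B) = 0.08 × 161000 + 0.63 × (-27500) + 0.05 × 64000 + 0.24 × 178000 = 12880 − 17325 + 3200 + 42720 = 41475
Overall = 0.8 × 60250 + 0.2 × 41475 = 48200 + 8295 = 56495

$56,495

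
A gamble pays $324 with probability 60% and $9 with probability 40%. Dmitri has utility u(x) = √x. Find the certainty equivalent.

$144

E[u] = 0.6·√324 + 0.4·√9 = 0.6·18 + 0.4·3 = 12
CE = (12)² = 144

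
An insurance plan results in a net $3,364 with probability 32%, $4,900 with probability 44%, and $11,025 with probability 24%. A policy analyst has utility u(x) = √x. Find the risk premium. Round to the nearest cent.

E[u] = 0.32·√3364 + 0.44·√4900 + 0.24·√11025 = 0.32·58 + 0.44·70 + 0.24·105 = 74.56
CE = (74.56)² = 5559.1936
Risk premium = EV − CE = 5878.48 − 5559.1936 = 319.2864

$319.29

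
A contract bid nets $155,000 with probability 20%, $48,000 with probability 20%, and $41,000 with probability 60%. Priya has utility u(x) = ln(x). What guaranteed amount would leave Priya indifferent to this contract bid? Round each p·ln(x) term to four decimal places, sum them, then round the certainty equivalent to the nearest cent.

E[u] = 0.2·ln(155000) + 0.2·ln(48000) + 0.6·ln(41000) = 2.3902 + 2.1558 + 6.3728 = 10.9188
CE = e^10.9188 ≈ 55204.51

$55,204.51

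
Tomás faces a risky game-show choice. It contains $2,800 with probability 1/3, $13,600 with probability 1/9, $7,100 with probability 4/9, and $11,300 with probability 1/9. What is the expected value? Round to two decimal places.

$6,855.56

EV = 1/3 × 2800 + 1/9 × 13600 + 4/9 × 7100 + 1/9 × 11300 = 933.3333 + 1511.1111 + 3155.5556 + 1255.5556 = 6855.5556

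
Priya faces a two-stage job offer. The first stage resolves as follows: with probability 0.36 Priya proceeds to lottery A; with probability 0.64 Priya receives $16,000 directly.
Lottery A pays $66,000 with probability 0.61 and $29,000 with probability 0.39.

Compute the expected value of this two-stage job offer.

$28,805.20

EV(A) = 0.61 × 66000 + 0.39 × 29000 = 40260 + 11310 = 51570
Branch B: 16000 (certain)
Overall = 0.36 × 51570 + 0.64 × 16000 = 18565.2 + 10240 = 28805.2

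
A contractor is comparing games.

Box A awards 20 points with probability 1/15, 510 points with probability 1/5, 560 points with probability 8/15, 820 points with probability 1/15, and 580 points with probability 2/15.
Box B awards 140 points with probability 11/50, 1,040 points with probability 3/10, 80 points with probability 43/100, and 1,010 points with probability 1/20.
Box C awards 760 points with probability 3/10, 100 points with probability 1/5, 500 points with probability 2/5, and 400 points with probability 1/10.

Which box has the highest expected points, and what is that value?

Box A (534 points)

Box A = 1/15 × 20 + 1/5 × 510 + 8/15 × 560 + 1/15 × 820 + 2/15 × 580 = 1.3333 + 102 + 298.6667 + 54.6667 + 77.3333 = 534
Box B = 11/50 × 140 + 3/10 × 1040 + 43/100 × 80 + 1/20 × 1010 = 30.8 + 312 + 34.4 + 50.5 = 427.7
Box C = 3/10 × 760 + 1/5 × 100 + 2/5 × 500 + 1/10 × 400 = 228 + 20 + 200 + 40 = 488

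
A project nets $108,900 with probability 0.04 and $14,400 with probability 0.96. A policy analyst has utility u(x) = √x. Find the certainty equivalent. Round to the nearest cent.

$16,486.56

E[u] = 0.04·√108900 + 0.96·√14400 = 0.04·330 + 0.96·120 = 128.4
CE = (128.4)² = 16486.56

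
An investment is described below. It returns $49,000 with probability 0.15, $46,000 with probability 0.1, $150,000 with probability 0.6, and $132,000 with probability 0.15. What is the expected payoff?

EV = 0.15 × 49000 + 0.1 × 46000 + 0.6 × 150000 + 0.15 × 132000 = 7350 + 4600 + 90000 + 19800 = 121750

$121,750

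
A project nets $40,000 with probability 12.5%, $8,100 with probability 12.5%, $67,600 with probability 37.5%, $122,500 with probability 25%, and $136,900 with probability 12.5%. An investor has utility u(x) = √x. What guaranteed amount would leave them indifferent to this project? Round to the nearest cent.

$71,556.25

E[u] = 0.125·√40000 + 0.125·√8100 + 0.375·√67600 + 0.25·√122500 + 0.125·√136900 = 0.125·200 + 0.125·90 + 0.375·260 + 0.25·350 + 0.125·370 = 267.5
CE = (267.5)² = 71556.25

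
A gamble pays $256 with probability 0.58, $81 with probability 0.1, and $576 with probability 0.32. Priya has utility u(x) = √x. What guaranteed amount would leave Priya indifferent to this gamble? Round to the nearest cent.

E[u] = 0.58·√256 + 0.1·√81 + 0.32·√576 = 0.58·16 + 0.1·9 + 0.32·24 = 17.86
CE = (17.86)² = 318.9796

$318.98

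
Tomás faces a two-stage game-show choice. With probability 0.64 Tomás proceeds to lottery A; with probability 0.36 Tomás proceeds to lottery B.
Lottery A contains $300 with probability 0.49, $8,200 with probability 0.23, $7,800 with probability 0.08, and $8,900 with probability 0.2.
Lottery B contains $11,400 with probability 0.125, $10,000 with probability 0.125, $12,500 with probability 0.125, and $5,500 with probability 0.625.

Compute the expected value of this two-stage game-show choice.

EV(A) = 0.49 × 300 + 0.23 × 8200 + 0.08 × 7800 + 0.2 × 8900 = 147 + 1886 + 624 + 1780 = 4437
EV(B) = 0.125 × 11400 + 0.125 × 10000 + 0.125 × 12500 + 0.625 × 5500 = 1425 + 1250 + 1562.5 + 3437.5 = 7675
Overall = 0.64 × 4437 + 0.36 × 7675 = 2839.68 + 2763 = 5602.68

$5,602.68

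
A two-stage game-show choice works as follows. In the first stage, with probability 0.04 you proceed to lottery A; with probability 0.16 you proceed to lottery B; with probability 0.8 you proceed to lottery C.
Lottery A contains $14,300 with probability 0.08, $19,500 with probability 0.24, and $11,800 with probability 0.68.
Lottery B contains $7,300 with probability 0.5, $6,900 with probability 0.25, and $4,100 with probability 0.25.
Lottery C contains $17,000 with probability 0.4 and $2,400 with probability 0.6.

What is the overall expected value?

$8,169.92

EV(A) = 0.08 × 14300 + 0.24 × 19500 + 0.68 × 11800 = 1144 + 4680 + 8024 = 13848
EV(B) = 0.5 × 7300 + 0.25 × 6900 + 0.25 × 4100 = 3650 + 1725 + 1025 = 6400
EV(C) = 0.4 × 17000 + 0.6 × 2400 = 6800 + 1440 = 8240
Overall = 0.04 × 13848 + 0.16 × 6400 + 0.8 × 8240 = 553.92 + 1024 + 6592 = 8169.92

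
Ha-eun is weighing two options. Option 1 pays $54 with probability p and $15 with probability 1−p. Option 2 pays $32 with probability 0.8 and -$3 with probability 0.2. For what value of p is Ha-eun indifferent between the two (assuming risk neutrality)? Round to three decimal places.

EV(Option 2) = 0.8 × 32 + 0.2 × (-3) = 25.6 − 0.6 = 25
p·54 + (1−p)·15 = 25
39p + 15 = 25
p = (25 − 15) / 39

p = 0.256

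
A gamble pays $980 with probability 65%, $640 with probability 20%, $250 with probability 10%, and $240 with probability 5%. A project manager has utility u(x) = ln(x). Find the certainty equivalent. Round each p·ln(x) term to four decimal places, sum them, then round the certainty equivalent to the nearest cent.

$731.65

E[u] = 0.65·ln(980) + 0.2·ln(640) + 0.1·ln(250) + 0.05·ln(240) = 4.4769 + 1.2923 + 0.5521 + 0.2740 = 6.5953
CE = e^6.5953 ≈ 731.65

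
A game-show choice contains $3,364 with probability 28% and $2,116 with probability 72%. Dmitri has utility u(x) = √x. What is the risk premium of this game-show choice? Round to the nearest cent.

E[u] = 0.28·√3364 + 0.72·√2116 = 0.28·58 + 0.72·46 = 49.36
CE = (49.36)² = 2436.4096
Risk premium = EV − CE = 2465.44 − 2436.4096 = 29.0304

$29.03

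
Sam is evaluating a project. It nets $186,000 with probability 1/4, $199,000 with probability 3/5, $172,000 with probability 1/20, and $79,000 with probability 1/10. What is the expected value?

$182,400

EV = 1/4 × 186000 + 3/5 × 199000 + 1/20 × 172000 + 1/10 × 79000 = 46500 + 119400 + 8600 + 7900 = 182400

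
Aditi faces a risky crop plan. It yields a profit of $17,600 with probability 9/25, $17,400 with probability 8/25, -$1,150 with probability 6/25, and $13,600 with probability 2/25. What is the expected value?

EV = 9/25 × 17600 + 8/25 × 17400 + 6/25 × (-1150) + 2/25 × 13600 = 6336 + 5568 − 276 + 1088 = 12716

$12,716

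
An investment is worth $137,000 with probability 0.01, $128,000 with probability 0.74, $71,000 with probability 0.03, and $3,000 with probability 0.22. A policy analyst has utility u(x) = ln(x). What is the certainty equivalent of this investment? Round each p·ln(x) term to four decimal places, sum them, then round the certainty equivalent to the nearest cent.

$55,105.24

E[u] = 0.01·ln(137000) + 0.74·ln(128000) + 0.03·ln(71000) + 0.22·ln(3000) = 0.1183 + 8.7022 + 0.3351 + 1.7614 = 10.9170
CE = e^10.9170 ≈ 55105.24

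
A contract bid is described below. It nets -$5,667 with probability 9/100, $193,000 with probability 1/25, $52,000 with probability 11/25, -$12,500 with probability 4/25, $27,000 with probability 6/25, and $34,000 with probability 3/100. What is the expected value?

$35,589.97

EV = 9/100 × (-5667) + 1/25 × 193000 + 11/25 × 52000 + 4/25 × (-12500) + 6/25 × 27000 + 3/100 × 34000 = -510.03 + 7720 + 22880 − 2000 + 6480 + 1020 = 35589.97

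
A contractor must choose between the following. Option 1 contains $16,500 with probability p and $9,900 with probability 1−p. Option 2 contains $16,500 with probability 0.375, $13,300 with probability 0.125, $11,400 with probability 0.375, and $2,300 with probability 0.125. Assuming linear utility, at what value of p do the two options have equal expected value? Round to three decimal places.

p = 0.381

EV(Option 2) = 0.375 × 16500 + 0.125 × 13300 + 0.375 × 11400 + 0.125 × 2300 = 6187.5 + 1662.5 + 4275 + 287.5 = 12412.5
p·16500 + (1−p)·9900 = 12412.5
6600p + 9900 = 12412.5
p = (12412.5 − 9900) / 6600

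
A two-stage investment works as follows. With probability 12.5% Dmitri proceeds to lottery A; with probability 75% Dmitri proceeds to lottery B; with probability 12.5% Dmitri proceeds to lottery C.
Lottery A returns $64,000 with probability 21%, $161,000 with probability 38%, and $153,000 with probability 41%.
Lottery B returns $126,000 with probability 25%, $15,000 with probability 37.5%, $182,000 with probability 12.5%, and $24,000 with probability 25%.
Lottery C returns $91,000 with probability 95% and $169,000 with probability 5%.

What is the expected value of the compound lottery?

EV(A) = 0.21 × 64000 + 0.38 × 161000 + 0.41 × 153000 = 13440 + 61180 + 62730 = 137350
EV(B) = 0.25 × 126000 + 0.375 × 15000 + 0.125 × 182000 + 0.25 × 24000 = 31500 + 5625 + 22750 + 6000 = 65875
EV(C) = 0.95 × 91000 + 0.05 × 169000 = 86450 + 8450 = 94900
Overall = 0.125 × 137350 + 0.75 × 65875 + 0.125 × 94900 = 17168.75 + 49406.25 + 11862.5 = 78437.5

$78,437.50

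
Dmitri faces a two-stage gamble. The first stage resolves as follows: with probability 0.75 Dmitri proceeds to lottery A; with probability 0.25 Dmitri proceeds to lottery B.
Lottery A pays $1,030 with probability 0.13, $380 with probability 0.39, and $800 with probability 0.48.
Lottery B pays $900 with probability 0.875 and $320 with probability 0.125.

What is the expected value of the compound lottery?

EV(A) = 0.13 × 1030 + 0.39 × 380 + 0.48 × 800 = 133.9 + 148.2 + 384 = 666.1
EV(B) = 0.875 × 900 + 0.125 × 320 = 787.5 + 40 = 827.5
Overall = 0.75 × 666.1 + 0.25 × 827.5 = 499.575 + 206.875 = 706.45

$706.45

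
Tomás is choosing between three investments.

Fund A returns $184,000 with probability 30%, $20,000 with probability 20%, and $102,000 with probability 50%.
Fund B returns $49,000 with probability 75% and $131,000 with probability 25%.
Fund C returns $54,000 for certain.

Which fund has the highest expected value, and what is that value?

Fund A = 0.3 × 184000 + 0.2 × 20000 + 0.5 × 102000 = 55200 + 4000 + 51000 = 110200
Fund B = 0.75 × 49000 + 0.25 × 131000 = 36750 + 32750 = 69500
Fund C: 54000 (certain)

Fund A ($110,200)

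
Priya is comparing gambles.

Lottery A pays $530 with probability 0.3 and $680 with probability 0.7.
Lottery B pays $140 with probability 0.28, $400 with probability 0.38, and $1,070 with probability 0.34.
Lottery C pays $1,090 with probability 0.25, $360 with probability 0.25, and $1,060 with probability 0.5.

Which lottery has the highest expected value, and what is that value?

Lottery A = 0.3 × 530 + 0.7 × 680 = 159 + 476 = 635
Lottery B = 0.28 × 140 + 0.38 × 400 + 0.34 × 1070 = 39.2 + 152 + 363.8 = 555
Lottery C = 0.25 × 1090 + 0.25 × 360 + 0.5 × 1060 = 272.5 + 90 + 530 = 892.5

Lottery C ($892.50)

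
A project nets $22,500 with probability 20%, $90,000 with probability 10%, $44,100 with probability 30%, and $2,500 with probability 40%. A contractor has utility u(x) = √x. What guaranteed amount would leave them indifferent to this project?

E[u] = 0.2·√22500 + 0.1·√90000 + 0.3·√44100 + 0.4·√2500 = 0.2·150 + 0.1·300 + 0.3·210 + 0.4·50 = 143
CE = (143)² = 20449

$20,449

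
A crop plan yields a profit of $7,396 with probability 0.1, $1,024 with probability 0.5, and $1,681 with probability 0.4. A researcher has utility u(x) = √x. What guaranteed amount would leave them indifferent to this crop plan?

E[u] = 0.1·√7396 + 0.5·√1024 + 0.4·√1681 = 0.1·86 + 0.5·32 + 0.4·41 = 41
CE = (41)² = 1681

$1,681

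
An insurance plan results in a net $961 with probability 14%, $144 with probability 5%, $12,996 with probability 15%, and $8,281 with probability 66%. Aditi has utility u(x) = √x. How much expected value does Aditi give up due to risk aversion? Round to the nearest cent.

$816.19

E[u] = 0.14·√961 + 0.05·√144 + 0.15·√12996 + 0.66·√8281 = 0.14·31 + 0.05·12 + 0.15·114 + 0.66·91 = 82.1
CE = (82.1)² = 6740.41
Risk premium = EV − CE = 7556.6 − 6740.41 = 816.19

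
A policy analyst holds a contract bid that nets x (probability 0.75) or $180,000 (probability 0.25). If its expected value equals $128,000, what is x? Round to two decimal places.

0.75·x + 0.25·180000 = 128000
0.75·x = 128000 − 45000 = 83000
x = 83000 / 0.75 = 110666.6667

x = $110,666.67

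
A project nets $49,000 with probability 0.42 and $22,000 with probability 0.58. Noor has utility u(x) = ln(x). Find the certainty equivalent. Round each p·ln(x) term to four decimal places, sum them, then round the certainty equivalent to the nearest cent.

E[u] = 0.42·ln(49000) + 0.58·ln(22000) = 4.5358 + 5.7993 = 10.3351
CE = e^10.3351 ≈ 30794.77

$30,794.77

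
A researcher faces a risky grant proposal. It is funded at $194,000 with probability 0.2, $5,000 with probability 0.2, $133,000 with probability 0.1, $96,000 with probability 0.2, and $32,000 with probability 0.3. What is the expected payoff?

EV = 0.2 × 194000 + 0.2 × 5000 + 0.1 × 133000 + 0.2 × 96000 + 0.3 × 32000 = 38800 + 1000 + 13300 + 19200 + 9600 = 81900

$81,900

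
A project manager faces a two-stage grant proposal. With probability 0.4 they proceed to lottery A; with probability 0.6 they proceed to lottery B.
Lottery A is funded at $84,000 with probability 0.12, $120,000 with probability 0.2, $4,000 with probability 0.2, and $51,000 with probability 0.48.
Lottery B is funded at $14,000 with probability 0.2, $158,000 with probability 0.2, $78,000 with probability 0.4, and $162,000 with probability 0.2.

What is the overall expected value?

EV(A) = 0.12 × 84000 + 0.2 × 120000 + 0.2 × 4000 + 0.48 × 51000 = 10080 + 24000 + 800 + 24480 = 59360
EV(B) = 0.2 × 14000 + 0.2 × 158000 + 0.4 × 78000 + 0.2 × 162000 = 2800 + 31600 + 31200 + 32400 = 98000
Overall = 0.4 × 59360 + 0.6 × 98000 = 23744 + 58800 = 82544

$82,544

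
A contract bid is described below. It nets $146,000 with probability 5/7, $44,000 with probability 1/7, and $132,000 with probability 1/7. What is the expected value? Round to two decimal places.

EV = 5/7 × 146000 + 1/7 × 44000 + 1/7 × 132000 = 104285.7143 + 6285.7143 + 18857.1429 = 129428.5714

$129,428.57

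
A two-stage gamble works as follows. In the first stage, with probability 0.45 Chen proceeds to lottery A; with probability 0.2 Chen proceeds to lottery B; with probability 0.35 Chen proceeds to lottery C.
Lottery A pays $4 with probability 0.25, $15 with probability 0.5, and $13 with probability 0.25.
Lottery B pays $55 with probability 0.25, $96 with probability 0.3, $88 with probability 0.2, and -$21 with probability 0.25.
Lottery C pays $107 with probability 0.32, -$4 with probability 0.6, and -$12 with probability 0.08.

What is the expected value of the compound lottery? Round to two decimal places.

$27.08

EV(A) = 0.25 × 4 + 0.5 × 15 + 0.25 × 13 = 1 + 7.5 + 3.25 = 11.75
EV(B) = 0.25 × 55 + 0.3 × 96 + 0.2 × 88 + 0.25 × (-21) = 13.75 + 28.8 + 17.6 − 5.25 = 54.9
EV(C) = 0.32 × 107 + 0.6 × (-4) + 0.08 × (-12) = 34.24 − 2.4 − 0.96 = 30.88
Overall = 0.45 × 11.75 + 0.2 × 54.9 + 0.35 × 30.88 = 5.2875 + 10.98 + 10.808 = 27.0755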